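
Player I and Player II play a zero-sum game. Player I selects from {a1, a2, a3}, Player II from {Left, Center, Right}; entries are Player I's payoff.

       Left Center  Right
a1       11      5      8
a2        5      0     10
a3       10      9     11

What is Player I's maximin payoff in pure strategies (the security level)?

Row minima: a1 → 5, a2 → 0, a3 → 9.
The best of these is 9.

9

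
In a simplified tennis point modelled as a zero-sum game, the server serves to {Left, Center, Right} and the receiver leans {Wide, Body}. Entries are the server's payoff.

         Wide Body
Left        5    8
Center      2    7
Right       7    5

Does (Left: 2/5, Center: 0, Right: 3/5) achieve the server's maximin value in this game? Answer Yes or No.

Yes

Against Wide this mix gives (2/5)·5 + (3/5)·7 = 31/5.
Against Body this mix gives (2/5)·8 + (3/5)·5 = 31/5.
All of the receiver's active replies (Wide, Body) yield 31/5, and no column does worse for the server. The mix makes the receiver indifferent and guarantees 31/5, so it is optimal.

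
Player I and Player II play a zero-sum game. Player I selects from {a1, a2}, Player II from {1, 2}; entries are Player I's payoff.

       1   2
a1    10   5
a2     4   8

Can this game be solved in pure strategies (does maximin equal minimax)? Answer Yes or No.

Row minima: a1 → 5, a2 → 4; maximin = 5.
Column maxima: 1 → 10, 2 → 8; minimax = 8.
5 ≠ 8, so no pure-strategy equilibrium exists.

No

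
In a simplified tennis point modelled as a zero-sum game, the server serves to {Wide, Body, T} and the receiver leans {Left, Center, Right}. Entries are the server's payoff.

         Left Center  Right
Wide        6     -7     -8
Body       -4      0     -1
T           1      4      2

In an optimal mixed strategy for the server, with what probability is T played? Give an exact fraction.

14/15

Row minima: Wide → -8, Body → -4, T → 1; maximin = 1.
Column maxima: Left → 6, Center → 4, Right → 2; minimax = 2.
1 ≠ 2, so there is no saddle point; optimal play is mixed.
Body is strictly dominated by T, so the server never plays it.
Center is strictly dominated by Right (it gives the server strictly more in every row), so the receiver never plays it.
On the remaining 2×2 (Wide, T vs Left, Right):
Let the server play Wide with probability p. Expected payoff against Left: 6p + 1(1−p) = 5p + 1; against Right: (-8)p + 2(1−p) = −10p + 2.
Setting these equal: 5p + 1 = −10p + 2 ⇒ 15p = 1 ⇒ p = 1/15, and the value is (5)·(1/15) + 1 = 4/3.
For the receiver: with q = P(Left), equating Wide's and T's payoffs gives 14q − 8 = −q + 2 ⇒ q = 2/3.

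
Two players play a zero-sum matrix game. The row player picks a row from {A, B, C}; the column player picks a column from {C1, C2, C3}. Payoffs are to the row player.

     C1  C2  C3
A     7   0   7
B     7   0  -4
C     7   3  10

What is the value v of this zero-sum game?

3

Row minima: A → 0, B → -4, C → 3; maximin = 3.
Column maxima: C1 → 7, C2 → 3, C3 → 10; minimax = 3.
Since maximin = minimax = 3, there is a saddle point and the value is 3.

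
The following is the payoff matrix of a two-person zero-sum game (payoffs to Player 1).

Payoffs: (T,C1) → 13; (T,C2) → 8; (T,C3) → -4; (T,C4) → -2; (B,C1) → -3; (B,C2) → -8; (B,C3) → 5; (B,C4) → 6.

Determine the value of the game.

8/25

Row minima: T → -4, B → -8; maximin = -4.
Column maxima: C1 → 13, C2 → 8, C3 → 5, C4 → 6; minimax = 5.
-4 ≠ 5, so there is no saddle point; optimal play is mixed.
C1 is strictly dominated by C2 (it gives Player 1 strictly more in every row), so Player 2 never plays it.
C4 is strictly dominated by C3 (it gives Player 1 strictly more in every row), so Player 2 never plays it.
On the remaining 2×2 (T, B vs C2, C3):
Let Player 1 play T with probability p. Expected payoff against C2: 8p + (-8)(1−p) = 16p − 8; against C3: (-4)p + 5(1−p) = −9p + 5.
Setting these equal: 16p − 8 = −9p + 5 ⇒ 25p = 13 ⇒ p = 13/25, and the value is (16)·(13/25) − 8 = 8/25.
For Player 2: with q = P(C2), equating T's and B's payoffs gives 12q − 4 = −13q + 5 ⇒ q = 9/25.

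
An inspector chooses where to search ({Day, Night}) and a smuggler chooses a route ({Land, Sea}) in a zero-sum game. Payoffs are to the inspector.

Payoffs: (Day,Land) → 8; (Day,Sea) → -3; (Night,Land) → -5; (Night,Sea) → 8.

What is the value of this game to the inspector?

Row minima: Day → -3, Night → -5; maximin = -3.
Column maxima: Land → 8, Sea → 8; minimax = 8.
-3 ≠ 8, so there is no saddle point; optimal play is mixed.
Let the inspector play Day with probability p. Expected payoff against Land: 8p + (-5)(1−p) = 13p − 5; against Sea: (-3)p + 8(1−p) = −11p + 8.
Setting these equal: 13p − 5 = −11p + 8 ⇒ 24p = 13 ⇒ p = 13/24, and the value is (13)·(13/24) − 5 = 49/24.
For the smuggler: with q = P(Land), equating Day's and Night's payoffs gives 11q − 3 = −13q + 8 ⇒ q = 11/24.

49/24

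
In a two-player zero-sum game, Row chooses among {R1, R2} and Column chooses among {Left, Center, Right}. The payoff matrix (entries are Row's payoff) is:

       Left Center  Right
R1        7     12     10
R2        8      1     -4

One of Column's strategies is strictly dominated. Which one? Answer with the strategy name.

Right holds Row's payoff strictly below Center in every row: 10 < 12, -4 < 1.
So Center is strictly dominated for Column.

Center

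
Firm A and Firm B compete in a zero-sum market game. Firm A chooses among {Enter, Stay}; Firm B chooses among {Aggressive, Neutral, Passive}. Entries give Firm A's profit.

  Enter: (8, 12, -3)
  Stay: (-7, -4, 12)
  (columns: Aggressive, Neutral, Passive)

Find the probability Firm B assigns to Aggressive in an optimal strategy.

1/2

Row minima: Enter → -3, Stay → -7; maximin = -3.
Column maxima: Aggressive → 8, Neutral → 12, Passive → 12; minimax = 8.
-3 ≠ 8, so there is no saddle point; optimal play is mixed.
Neutral is strictly dominated by Aggressive (it gives Firm A strictly more in every row), so Firm B never plays it.
On the remaining 2×2 (Enter, Stay vs Aggressive, Passive):
Let Firm A play Enter with probability p. Expected payoff against Aggressive: 8p + (-7)(1−p) = 15p − 7; against Passive: (-3)p + 12(1−p) = −15p + 12.
Setting these equal: 15p − 7 = −15p + 12 ⇒ 30p = 19 ⇒ p = 19/30, and the value is (15)·(19/30) − 7 = 5/2.
For Firm B: with q = P(Aggressive), equating Enter's and Stay's payoffs gives 11q − 3 = −19q + 12 ⇒ q = 1/2.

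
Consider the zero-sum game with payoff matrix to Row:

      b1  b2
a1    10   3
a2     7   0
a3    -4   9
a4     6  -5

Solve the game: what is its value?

Row minima: a1 → 3, a2 → 0, a3 → -4, a4 → -5; maximin = 3.
Column maxima: b1 → 10, b2 → 9; minimax = 9.
3 ≠ 9, so there is no saddle point; optimal play is mixed.
a2 is strictly dominated by a1, so Row never plays it.
a4 is strictly dominated by a1, so Row never plays it.
On the remaining 2×2 (a1, a3 vs b1, b2):
Let Row play a1 with probability p. Expected payoff against b1: 10p + (-4)(1−p) = 14p − 4; against b2: 3p + 9(1−p) = −6p + 9.
Setting these equal: 14p − 4 = −6p + 9 ⇒ 20p = 13 ⇒ p = 13/20, and the value is (14)·(13/20) − 4 = 51/10.
For Column: with q = P(b1), equating a1's and a3's payoffs gives 7q + 3 = −13q + 9 ⇒ q = 3/10.

51/10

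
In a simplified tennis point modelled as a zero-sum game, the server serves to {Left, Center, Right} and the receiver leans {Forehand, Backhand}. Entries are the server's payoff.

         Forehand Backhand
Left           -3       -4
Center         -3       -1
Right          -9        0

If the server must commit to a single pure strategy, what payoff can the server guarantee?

Row minima: Left → -4, Center → -3, Right → -9.
The best of these is -3.

-3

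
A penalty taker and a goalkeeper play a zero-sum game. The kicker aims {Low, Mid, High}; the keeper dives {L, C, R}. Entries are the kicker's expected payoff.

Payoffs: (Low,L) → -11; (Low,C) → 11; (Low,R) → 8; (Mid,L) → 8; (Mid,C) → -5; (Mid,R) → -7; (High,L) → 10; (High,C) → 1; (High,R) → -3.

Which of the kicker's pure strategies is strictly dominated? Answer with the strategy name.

High gives a strictly higher payoff than Mid against every column: 10 > 8, 1 > -5, -3 > -7.
So Mid is strictly dominated and the kicker never plays it.

Mid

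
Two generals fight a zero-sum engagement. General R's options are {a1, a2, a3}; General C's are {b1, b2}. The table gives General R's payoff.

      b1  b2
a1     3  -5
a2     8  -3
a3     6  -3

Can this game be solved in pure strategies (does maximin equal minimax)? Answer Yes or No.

Yes

Row minima: a1 → -5, a2 → -3, a3 → -3; maximin = -3.
Column maxima: b1 → 8, b2 → -3; minimax = -3.
maximin = minimax = -3, so a saddle point exists.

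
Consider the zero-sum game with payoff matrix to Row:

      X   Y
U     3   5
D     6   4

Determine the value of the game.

Row minima: U → 3, D → 4; maximin = 4.
Column maxima: X → 6, Y → 5; minimax = 5.
4 ≠ 5, so there is no saddle point; optimal play is mixed.
Let Row play U with probability p. Expected payoff against X: 3p + 6(1−p) = −3p + 6; against Y: 5p + 4(1−p) = p + 4.
Setting these equal: −3p + 6 = p + 4 ⇒ −4p = -2 ⇒ p = 1/2, and the value is (-3)·(1/2) + 6 = 9/2.
For Column: with q = P(X), equating U's and D's payoffs gives −2q + 5 = 2q + 4 ⇒ q = 1/4.

9/2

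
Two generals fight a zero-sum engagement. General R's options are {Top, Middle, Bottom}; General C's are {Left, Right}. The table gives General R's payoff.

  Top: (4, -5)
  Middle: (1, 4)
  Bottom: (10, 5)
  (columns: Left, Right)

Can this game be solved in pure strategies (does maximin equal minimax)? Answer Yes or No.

Row minima: Top → -5, Middle → 1, Bottom → 5; maximin = 5.
Column maxima: Left → 10, Right → 5; minimax = 5.
maximin = minimax = 5, so a saddle point exists.

Yes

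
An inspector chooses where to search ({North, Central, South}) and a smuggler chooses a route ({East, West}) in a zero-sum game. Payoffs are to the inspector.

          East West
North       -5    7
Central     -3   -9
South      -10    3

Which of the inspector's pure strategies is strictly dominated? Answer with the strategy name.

South

North gives a strictly higher payoff than South against every column: -5 > -10, 7 > 3.
So South is strictly dominated and the inspector never plays it.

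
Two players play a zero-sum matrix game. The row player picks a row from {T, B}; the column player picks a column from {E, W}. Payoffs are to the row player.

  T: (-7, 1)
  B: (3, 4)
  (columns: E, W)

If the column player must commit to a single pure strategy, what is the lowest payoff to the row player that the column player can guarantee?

3

Column maxima: E → 3, W → 4.
The smallest of these is 3.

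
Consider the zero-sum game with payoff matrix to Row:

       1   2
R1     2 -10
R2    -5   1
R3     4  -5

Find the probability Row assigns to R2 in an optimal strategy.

3/5

Row minima: R1 → -10, R2 → -5, R3 → -5; maximin = -5.
Column maxima: 1 → 4, 2 → 1; minimax = 1.
-5 ≠ 1, so there is no saddle point; optimal play is mixed.
R1 is strictly dominated by R3, so Row never plays it.
On the remaining 2×2 (R2, R3 vs 1, 2):
Let Row play R2 with probability p. Expected payoff against 1: (-5)p + 4(1−p) = −9p + 4; against 2: 1p + (-5)(1−p) = 6p − 5.
Setting these equal: −9p + 4 = 6p − 5 ⇒ −15p = -9 ⇒ p = 3/5, and the value is (-9)·(3/5) + 4 = -7/5.
For Column: with q = P(1), equating R2's and R3's payoffs gives −6q + 1 = 9q − 5 ⇒ q = 2/5.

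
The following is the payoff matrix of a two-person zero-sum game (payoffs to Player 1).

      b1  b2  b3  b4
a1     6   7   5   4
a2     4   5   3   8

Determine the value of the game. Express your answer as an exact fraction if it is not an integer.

Row minima: a1 → 4, a2 → 3; maximin = 4.
Column maxima: b1 → 6, b2 → 7, b3 → 5, b4 → 8; minimax = 5.
4 ≠ 5, so there is no saddle point; optimal play is mixed.
b1 is strictly dominated by b3 (it gives Player 1 strictly more in every row), so Player 2 never plays it.
b2 is strictly dominated by b3 (it gives Player 1 strictly more in every row), so Player 2 never plays it.
On the remaining 2×2 (a1, a2 vs b3, b4):
Let Player 1 play a1 with probability p. Expected payoff against b3: 5p + 3(1−p) = 2p + 3; against b4: 4p + 8(1−p) = −4p + 8.
Setting these equal: 2p + 3 = −4p + 8 ⇒ 6p = 5 ⇒ p = 5/6, and the value is (2)·(5/6) + 3 = 14/3.
For Player 2: with q = P(b3), equating a1's and a2's payoffs gives q + 4 = −5q + 8 ⇒ q = 2/3.

14/3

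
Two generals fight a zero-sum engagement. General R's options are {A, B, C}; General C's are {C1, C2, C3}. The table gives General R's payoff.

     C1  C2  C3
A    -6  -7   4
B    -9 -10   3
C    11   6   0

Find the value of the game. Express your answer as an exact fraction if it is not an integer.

Row minima: A → -7, B → -10, C → 0; maximin = 0.
Column maxima: C1 → 11, C2 → 6, C3 → 4; minimax = 4.
0 ≠ 4, so there is no saddle point; optimal play is mixed.
B is strictly dominated by A, so General R never plays it.
C1 is strictly dominated by C2 (it gives General R strictly more in every row), so General C never plays it.
On the remaining 2×2 (A, C vs C2, C3):
Let General R play A with probability p. Expected payoff against C2: (-7)p + 6(1−p) = −13p + 6; against C3: 4p + 0(1−p) = 4p.
Setting these equal: −13p + 6 = 4p ⇒ −17p = -6 ⇒ p = 6/17, and the value is (-13)·(6/17) + 6 = 24/17.
For General C: with q = P(C2), equating A's and C's payoffs gives −11q + 4 = 6q ⇒ q = 4/17.

24/17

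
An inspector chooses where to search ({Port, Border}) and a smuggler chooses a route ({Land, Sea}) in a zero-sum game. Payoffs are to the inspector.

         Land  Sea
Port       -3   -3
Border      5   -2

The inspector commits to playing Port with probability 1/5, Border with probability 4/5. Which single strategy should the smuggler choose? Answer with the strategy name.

Sea

If the smuggler plays Land, the inspector's expected payoff is (1/5)·(-3) + (4/5)·5 = 17/5.
If the smuggler plays Sea, the inspector's expected payoff is (1/5)·(-3) + (4/5)·(-2) = -11/5.
The smuggler minimizes the inspector's payoff; the smallest is -11/5, so the best response is Sea.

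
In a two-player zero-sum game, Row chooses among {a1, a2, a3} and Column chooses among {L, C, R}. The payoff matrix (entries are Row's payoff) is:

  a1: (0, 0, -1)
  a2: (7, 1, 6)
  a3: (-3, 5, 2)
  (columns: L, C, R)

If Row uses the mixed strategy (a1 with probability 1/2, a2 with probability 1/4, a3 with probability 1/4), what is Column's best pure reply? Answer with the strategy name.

L

If Column plays L, Row's expected payoff is (1/2)·0 + (1/4)·7 + (1/4)·(-3) = 1.
If Column plays C, Row's expected payoff is (1/2)·0 + (1/4)·1 + (1/4)·5 = 3/2.
If Column plays R, Row's expected payoff is (1/2)·(-1) + (1/4)·6 + (1/4)·2 = 3/2.
Column minimizes Row's payoff; the smallest is 1, so the best response is L.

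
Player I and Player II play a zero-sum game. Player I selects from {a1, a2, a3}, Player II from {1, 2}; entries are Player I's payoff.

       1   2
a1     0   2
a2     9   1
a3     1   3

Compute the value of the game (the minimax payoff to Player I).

13/5

Row minima: a1 → 0, a2 → 1, a3 → 1; maximin = 1.
Column maxima: 1 → 9, 2 → 3; minimax = 3.
1 ≠ 3, so there is no saddle point; optimal play is mixed.
a1 is strictly dominated by a3, so Player I never plays it.
On the remaining 2×2 (a2, a3 vs 1, 2):
Let Player I play a2 with probability p. Expected payoff against 1: 9p + 1(1−p) = 8p + 1; against 2: 1p + 3(1−p) = −2p + 3.
Setting these equal: 8p + 1 = −2p + 3 ⇒ 10p = 2 ⇒ p = 1/5, and the value is (8)·(1/5) + 1 = 13/5.
For Player II: with q = P(1), equating a2's and a3's payoffs gives 8q + 1 = −2q + 3 ⇒ q = 1/5.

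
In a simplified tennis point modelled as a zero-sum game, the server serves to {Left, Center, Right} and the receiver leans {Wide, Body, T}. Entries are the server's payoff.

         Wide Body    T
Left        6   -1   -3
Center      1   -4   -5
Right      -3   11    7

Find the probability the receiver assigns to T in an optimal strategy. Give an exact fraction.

9/19

Row minima: Left → -3, Center → -5, Right → -3; maximin = -3.
Column maxima: Wide → 6, Body → 11, T → 7; minimax = 6.
-3 ≠ 6, so there is no saddle point; optimal play is mixed.
Center is strictly dominated by Left, so the server never plays it.
Body is strictly dominated by T (it gives the server strictly more in every row), so the receiver never plays it.
On the remaining 2×2 (Left, Right vs Wide, T):
Let the server play Left with probability p. Expected payoff against Wide: 6p + (-3)(1−p) = 9p − 3; against T: (-3)p + 7(1−p) = −10p + 7.
Setting these equal: 9p − 3 = −10p + 7 ⇒ 19p = 10 ⇒ p = 10/19, and the value is (9)·(10/19) − 3 = 33/19.
For the receiver: with q = P(Wide), equating Left's and Right's payoffs gives 9q − 3 = −10q + 7 ⇒ q = 10/19.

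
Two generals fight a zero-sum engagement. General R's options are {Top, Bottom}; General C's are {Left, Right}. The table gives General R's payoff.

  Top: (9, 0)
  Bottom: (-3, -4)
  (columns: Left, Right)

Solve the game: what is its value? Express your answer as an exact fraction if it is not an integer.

Row minima: Top → 0, Bottom → -4; maximin = 0.
Column maxima: Left → 9, Right → 0; minimax = 0.
Since maximin = minimax = 0, there is a saddle point and the value is 0.

0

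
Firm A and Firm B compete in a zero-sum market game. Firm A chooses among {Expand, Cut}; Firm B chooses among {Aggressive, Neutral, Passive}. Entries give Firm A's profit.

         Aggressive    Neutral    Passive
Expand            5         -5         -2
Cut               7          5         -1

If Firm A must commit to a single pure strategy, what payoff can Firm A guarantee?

-1

Row minima: Expand → -5, Cut → -1.
The best of these is -1.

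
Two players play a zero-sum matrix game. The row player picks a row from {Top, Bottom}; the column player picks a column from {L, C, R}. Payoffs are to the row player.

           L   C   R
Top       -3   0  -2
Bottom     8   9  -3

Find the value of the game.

Row minima: Top → -3, Bottom → -3; maximin = -3.
Column maxima: L → 8, C → 9, R → -2; minimax = -2.
-3 ≠ -2, so there is no saddle point; optimal play is mixed.
C is strictly dominated by L (it gives the row player strictly more in every row), so the column player never plays it.
On the remaining 2×2 (Top, Bottom vs L, R):
Let the row player play Top with probability p. Expected payoff against L: (-3)p + 8(1−p) = −11p + 8; against R: (-2)p + (-3)(1−p) = p − 3.
Setting these equal: −11p + 8 = p − 3 ⇒ −12p = -11 ⇒ p = 11/12, and the value is (-11)·(11/12) + 8 = -25/12.
For the column player: with q = P(L), equating Top's and Bottom's payoffs gives −q − 2 = 11q − 3 ⇒ q = 1/12.

-25/12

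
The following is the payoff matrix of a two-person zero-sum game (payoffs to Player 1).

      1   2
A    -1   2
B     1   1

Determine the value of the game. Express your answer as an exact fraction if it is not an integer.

1

Row minima: A → -1, B → 1; maximin = 1.
Column maxima: 1 → 1, 2 → 2; minimax = 1.
Since maximin = minimax = 1, there is a saddle point and the value is 1.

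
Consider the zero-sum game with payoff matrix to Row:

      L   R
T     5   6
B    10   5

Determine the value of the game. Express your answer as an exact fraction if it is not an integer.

Row minima: T → 5, B → 5; maximin = 5.
Column maxima: L → 10, R → 6; minimax = 6.
5 ≠ 6, so there is no saddle point; optimal play is mixed.
Let Row play T with probability p. Expected payoff against L: 5p + 10(1−p) = −5p + 10; against R: 6p + 5(1−p) = p + 5.
Setting these equal: −5p + 10 = p + 5 ⇒ −6p = -5 ⇒ p = 5/6, and the value is (-5)·(5/6) + 10 = 35/6.
For Column: with q = P(L), equating T's and B's payoffs gives −q + 6 = 5q + 5 ⇒ q = 1/6.

35/6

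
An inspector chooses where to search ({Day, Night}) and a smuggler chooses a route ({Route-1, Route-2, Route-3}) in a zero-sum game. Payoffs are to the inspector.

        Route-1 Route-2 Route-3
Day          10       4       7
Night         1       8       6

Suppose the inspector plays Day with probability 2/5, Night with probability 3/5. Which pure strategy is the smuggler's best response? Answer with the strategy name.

If the smuggler plays Route-1, the inspector's expected payoff is (2/5)·10 + (3/5)·1 = 23/5.
If the smuggler plays Route-2, the inspector's expected payoff is (2/5)·4 + (3/5)·8 = 32/5.
If the smuggler plays Route-3, the inspector's expected payoff is (2/5)·7 + (3/5)·6 = 32/5.
The smuggler minimizes the inspector's payoff; the smallest is 23/5, so the best response is Route-1.

Route-1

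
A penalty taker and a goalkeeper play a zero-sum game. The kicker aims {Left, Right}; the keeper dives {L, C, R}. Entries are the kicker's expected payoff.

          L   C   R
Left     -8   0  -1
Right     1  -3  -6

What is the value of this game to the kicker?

-7/2

Row minima: Left → -8, Right → -6; maximin = -6.
Column maxima: L → 1, C → 0, R → -1; minimax = -1.
-6 ≠ -1, so there is no saddle point; optimal play is mixed.
C is strictly dominated by R (it gives the kicker strictly more in every row), so the keeper never plays it.
On the remaining 2×2 (Left, Right vs L, R):
Let the kicker play Left with probability p. Expected payoff against L: (-8)p + 1(1−p) = −9p + 1; against R: (-1)p + (-6)(1−p) = 5p − 6.
Setting these equal: −9p + 1 = 5p − 6 ⇒ −14p = -7 ⇒ p = 1/2, and the value is (-9)·(1/2) + 1 = -7/2.
For the keeper: with q = P(L), equating Left's and Right's payoffs gives −7q − 1 = 7q − 6 ⇒ q = 5/14.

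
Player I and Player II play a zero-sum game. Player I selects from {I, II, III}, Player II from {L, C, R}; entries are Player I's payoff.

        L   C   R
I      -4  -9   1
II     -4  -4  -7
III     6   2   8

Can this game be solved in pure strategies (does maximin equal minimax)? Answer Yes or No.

Row minima: I → -9, II → -7, III → 2; maximin = 2.
Column maxima: L → 6, C → 2, R → 8; minimax = 2.
maximin = minimax = 2, so a saddle point exists.

Yes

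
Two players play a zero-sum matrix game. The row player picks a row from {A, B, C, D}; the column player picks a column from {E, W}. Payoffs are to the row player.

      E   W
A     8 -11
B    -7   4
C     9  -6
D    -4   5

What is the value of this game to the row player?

Row minima: A → -11, B → -7, C → -6, D → -4; maximin = -4.
Column maxima: E → 9, W → 5; minimax = 5.
-4 ≠ 5, so there is no saddle point; optimal play is mixed.
A is strictly dominated by C, so the row player never plays it.
B is strictly dominated by D, so the row player never plays it.
On the remaining 2×2 (C, D vs E, W):
Let the row player play C with probability p. Expected payoff against E: 9p + (-4)(1−p) = 13p − 4; against W: (-6)p + 5(1−p) = −11p + 5.
Setting these equal: 13p − 4 = −11p + 5 ⇒ 24p = 9 ⇒ p = 3/8, and the value is (13)·(3/8) − 4 = 7/8.
For the column player: with q = P(E), equating C's and D's payoffs gives 15q − 6 = −9q + 5 ⇒ q = 11/24.

7/8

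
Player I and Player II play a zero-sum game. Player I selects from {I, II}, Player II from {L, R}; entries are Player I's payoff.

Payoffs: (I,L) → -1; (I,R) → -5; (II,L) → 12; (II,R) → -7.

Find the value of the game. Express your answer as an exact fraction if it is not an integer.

Row minima: I → -5, II → -7; maximin = -5.
Column maxima: L → 12, R → -5; minimax = -5.
Since maximin = minimax = -5, there is a saddle point and the value is -5.

-5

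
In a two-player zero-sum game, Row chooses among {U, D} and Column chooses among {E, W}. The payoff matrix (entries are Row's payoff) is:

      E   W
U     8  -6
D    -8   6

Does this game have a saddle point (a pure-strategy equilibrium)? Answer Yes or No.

No

Row minima: U → -6, D → -8; maximin = -6.
Column maxima: E → 8, W → 6; minimax = 6.
-6 ≠ 6, so no pure-strategy equilibrium exists.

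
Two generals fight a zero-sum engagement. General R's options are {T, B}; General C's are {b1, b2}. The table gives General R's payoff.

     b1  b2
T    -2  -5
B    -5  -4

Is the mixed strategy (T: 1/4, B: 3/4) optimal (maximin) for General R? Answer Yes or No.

Yes

Against b1 this mix gives (1/4)·(-2) + (3/4)·(-5) = -17/4.
Against b2 this mix gives (1/4)·(-5) + (3/4)·(-4) = -17/4.
All of General C's active replies (b1, b2) yield -17/4, and no column does worse for General R. The mix makes General C indifferent and guarantees -17/4, so it is optimal.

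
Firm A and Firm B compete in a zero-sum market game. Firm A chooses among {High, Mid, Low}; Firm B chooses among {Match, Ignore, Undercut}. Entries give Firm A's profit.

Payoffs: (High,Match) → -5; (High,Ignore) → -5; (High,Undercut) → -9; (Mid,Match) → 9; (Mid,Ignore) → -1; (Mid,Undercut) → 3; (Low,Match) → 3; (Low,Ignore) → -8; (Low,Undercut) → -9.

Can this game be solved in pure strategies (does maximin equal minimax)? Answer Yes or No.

Row minima: High → -9, Mid → -1, Low → -9; maximin = -1.
Column maxima: Match → 9, Ignore → -1, Undercut → 3; minimax = -1.
maximin = minimax = -1, so a saddle point exists.

Yes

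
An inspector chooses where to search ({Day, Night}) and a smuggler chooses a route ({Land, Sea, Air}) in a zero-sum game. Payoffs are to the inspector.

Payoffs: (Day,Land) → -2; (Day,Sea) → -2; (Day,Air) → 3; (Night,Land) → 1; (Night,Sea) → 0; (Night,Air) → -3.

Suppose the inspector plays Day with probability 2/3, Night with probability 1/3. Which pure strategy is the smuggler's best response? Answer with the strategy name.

Sea

If the smuggler plays Land, the inspector's expected payoff is (2/3)·(-2) + (1/3)·1 = -1.
If the smuggler plays Sea, the inspector's expected payoff is (2/3)·(-2) + (1/3)·0 = -4/3.
If the smuggler plays Air, the inspector's expected payoff is (2/3)·3 + (1/3)·(-3) = 1.
The smuggler minimizes the inspector's payoff; the smallest is -4/3, so the best response is Sea.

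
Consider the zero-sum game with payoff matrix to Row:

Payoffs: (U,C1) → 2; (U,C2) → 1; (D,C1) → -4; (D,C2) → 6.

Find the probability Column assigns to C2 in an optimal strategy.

6/11

Row minima: U → 1, D → -4; maximin = 1.
Column maxima: C1 → 2, C2 → 6; minimax = 2.
1 ≠ 2, so there is no saddle point; optimal play is mixed.
Let Row play U with probability p. Expected payoff against C1: 2p + (-4)(1−p) = 6p − 4; against C2: 1p + 6(1−p) = −5p + 6.
Setting these equal: 6p − 4 = −5p + 6 ⇒ 11p = 10 ⇒ p = 10/11, and the value is (6)·(10/11) − 4 = 16/11.
For Column: with q = P(C1), equating U's and D's payoffs gives q + 1 = −10q + 6 ⇒ q = 5/11.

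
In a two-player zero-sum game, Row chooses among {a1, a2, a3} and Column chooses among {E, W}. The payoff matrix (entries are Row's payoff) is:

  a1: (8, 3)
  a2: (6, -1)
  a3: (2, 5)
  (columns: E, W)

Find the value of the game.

Row minima: a1 → 3, a2 → -1, a3 → 2; maximin = 3.
Column maxima: E → 8, W → 5; minimax = 5.
3 ≠ 5, so there is no saddle point; optimal play is mixed.
a2 is strictly dominated by a1, so Row never plays it.
On the remaining 2×2 (a1, a3 vs E, W):
Let Row play a1 with probability p. Expected payoff against E: 8p + 2(1−p) = 6p + 2; against W: 3p + 5(1−p) = −2p + 5.
Setting these equal: 6p + 2 = −2p + 5 ⇒ 8p = 3 ⇒ p = 3/8, and the value is (6)·(3/8) + 2 = 17/4.
For Column: with q = P(E), equating a1's and a3's payoffs gives 5q + 3 = −3q + 5 ⇒ q = 1/4.

17/4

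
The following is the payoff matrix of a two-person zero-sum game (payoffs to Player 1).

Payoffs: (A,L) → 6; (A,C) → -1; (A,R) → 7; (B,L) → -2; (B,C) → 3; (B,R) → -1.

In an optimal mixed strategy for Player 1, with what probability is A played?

Row minima: A → -1, B → -2; maximin = -1.
Column maxima: L → 6, C → 3, R → 7; minimax = 3.
-1 ≠ 3, so there is no saddle point; optimal play is mixed.
R is strictly dominated by L (it gives Player 1 strictly more in every row), so Player 2 never plays it.
On the remaining 2×2 (A, B vs L, C):
Let Player 1 play A with probability p. Expected payoff against L: 6p + (-2)(1−p) = 8p − 2; against C: (-1)p + 3(1−p) = −4p + 3.
Setting these equal: 8p − 2 = −4p + 3 ⇒ 12p = 5 ⇒ p = 5/12, and the value is (8)·(5/12) − 2 = 4/3.
For Player 2: with q = P(L), equating A's and B's payoffs gives 7q − 1 = −5q + 3 ⇒ q = 1/3.

5/12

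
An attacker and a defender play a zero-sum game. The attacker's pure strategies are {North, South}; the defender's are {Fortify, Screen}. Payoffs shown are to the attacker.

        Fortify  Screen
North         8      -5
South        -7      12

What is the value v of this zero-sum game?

Row minima: North → -5, South → -7; maximin = -5.
Column maxima: Fortify → 8, Screen → 12; minimax = 8.
-5 ≠ 8, so there is no saddle point; optimal play is mixed.
Let the attacker play North with probability p. Expected payoff against Fortify: 8p + (-7)(1−p) = 15p − 7; against Screen: (-5)p + 12(1−p) = −17p + 12.
Setting these equal: 15p − 7 = −17p + 12 ⇒ 32p = 19 ⇒ p = 19/32, and the value is (15)·(19/32) − 7 = 61/32.
For the defender: with q = P(Fortify), equating North's and South's payoffs gives 13q − 5 = −19q + 12 ⇒ q = 17/32.

61/32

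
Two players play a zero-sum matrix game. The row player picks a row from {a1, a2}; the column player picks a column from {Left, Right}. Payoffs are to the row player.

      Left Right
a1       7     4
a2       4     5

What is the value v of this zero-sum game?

Row minima: a1 → 4, a2 → 4; maximin = 4.
Column maxima: Left → 7, Right → 5; minimax = 5.
4 ≠ 5, so there is no saddle point; optimal play is mixed.
Let the row player play a1 with probability p. Expected payoff against Left: 7p + 4(1−p) = 3p + 4; against Right: 4p + 5(1−p) = −p + 5.
Setting these equal: 3p + 4 = −p + 5 ⇒ 4p = 1 ⇒ p = 1/4, and the value is (3)·(1/4) + 4 = 19/4.
For the column player: with q = P(Left), equating a1's and a2's payoffs gives 3q + 4 = −q + 5 ⇒ q = 1/4.

19/4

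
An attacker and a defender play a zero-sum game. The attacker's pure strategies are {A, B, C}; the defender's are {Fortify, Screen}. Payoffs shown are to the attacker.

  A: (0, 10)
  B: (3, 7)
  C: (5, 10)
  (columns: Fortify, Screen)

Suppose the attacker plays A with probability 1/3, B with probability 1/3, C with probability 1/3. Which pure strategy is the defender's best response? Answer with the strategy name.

Fortify

If the defender plays Fortify, the attacker's expected payoff is (1/3)·0 + (1/3)·3 + (1/3)·5 = 8/3.
If the defender plays Screen, the attacker's expected payoff is (1/3)·10 + (1/3)·7 + (1/3)·10 = 9.
The defender minimizes the attacker's payoff; the smallest is 8/3, so the best response is Fortify.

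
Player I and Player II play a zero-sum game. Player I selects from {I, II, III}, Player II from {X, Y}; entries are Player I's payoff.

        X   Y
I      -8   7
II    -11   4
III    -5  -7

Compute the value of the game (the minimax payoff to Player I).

Row minima: I → -8, II → -11, III → -7; maximin = -7.
Column maxima: X → -5, Y → 7; minimax = -5.
-7 ≠ -5, so there is no saddle point; optimal play is mixed.
II is strictly dominated by I, so Player I never plays it.
On the remaining 2×2 (I, III vs X, Y):
Let Player I play I with probability p. Expected payoff against X: (-8)p + (-5)(1−p) = −3p − 5; against Y: 7p + (-7)(1−p) = 14p − 7.
Setting these equal: −3p − 5 = 14p − 7 ⇒ −17p = -2 ⇒ p = 2/17, and the value is (-3)·(2/17) − 5 = -91/17.
For Player II: with q = P(X), equating I's and III's payoffs gives −15q + 7 = 2q − 7 ⇒ q = 14/17.

-91/17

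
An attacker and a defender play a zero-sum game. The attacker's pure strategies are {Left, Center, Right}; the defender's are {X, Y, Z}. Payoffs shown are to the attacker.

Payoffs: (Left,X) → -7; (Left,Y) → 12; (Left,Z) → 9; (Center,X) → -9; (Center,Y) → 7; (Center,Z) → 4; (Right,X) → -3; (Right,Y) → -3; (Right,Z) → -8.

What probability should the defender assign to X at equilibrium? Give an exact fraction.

Row minima: Left → -7, Center → -9, Right → -8; maximin = -7.
Column maxima: X → -3, Y → 12, Z → 9; minimax = -3.
-7 ≠ -3, so there is no saddle point; optimal play is mixed.
Center is strictly dominated by Left, so the attacker never plays it.
Y is strictly dominated by Z (it gives the attacker strictly more in every row), so the defender never plays it.
On the remaining 2×2 (Left, Right vs X, Z):
Let the attacker play Left with probability p. Expected payoff against X: (-7)p + (-3)(1−p) = −4p − 3; against Z: 9p + (-8)(1−p) = 17p − 8.
Setting these equal: −4p − 3 = 17p − 8 ⇒ −21p = -5 ⇒ p = 5/21, and the value is (-4)·(5/21) − 3 = -83/21.
For the defender: with q = P(X), equating Left's and Right's payoffs gives −16q + 9 = 5q − 8 ⇒ q = 17/21.

17/21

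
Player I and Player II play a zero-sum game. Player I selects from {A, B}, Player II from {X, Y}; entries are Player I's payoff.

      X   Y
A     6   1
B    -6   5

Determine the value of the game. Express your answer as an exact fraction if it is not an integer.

9/4

Row minima: A → 1, B → -6; maximin = 1.
Column maxima: X → 6, Y → 5; minimax = 5.
1 ≠ 5, so there is no saddle point; optimal play is mixed.
Let Player I play A with probability p. Expected payoff against X: 6p + (-6)(1−p) = 12p − 6; against Y: 1p + 5(1−p) = −4p + 5.
Setting these equal: 12p − 6 = −4p + 5 ⇒ 16p = 11 ⇒ p = 11/16, and the value is (12)·(11/16) − 6 = 9/4.
For Player II: with q = P(X), equating A's and B's payoffs gives 5q + 1 = −11q + 5 ⇒ q = 1/4.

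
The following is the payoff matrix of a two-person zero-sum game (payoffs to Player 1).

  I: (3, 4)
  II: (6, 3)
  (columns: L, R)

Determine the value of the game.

15/4

Row minima: I → 3, II → 3; maximin = 3.
Column maxima: L → 6, R → 4; minimax = 4.
3 ≠ 4, so there is no saddle point; optimal play is mixed.
Let Player 1 play I with probability p. Expected payoff against L: 3p + 6(1−p) = −3p + 6; against R: 4p + 3(1−p) = p + 3.
Setting these equal: −3p + 6 = p + 3 ⇒ −4p = -3 ⇒ p = 3/4, and the value is (-3)·(3/4) + 6 = 15/4.
For Player 2: with q = P(L), equating I's and II's payoffs gives −q + 4 = 3q + 3 ⇒ q = 1/4.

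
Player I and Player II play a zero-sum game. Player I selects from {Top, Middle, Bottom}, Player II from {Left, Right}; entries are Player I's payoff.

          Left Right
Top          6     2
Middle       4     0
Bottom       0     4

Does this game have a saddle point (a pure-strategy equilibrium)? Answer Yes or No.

No

Row minima: Top → 2, Middle → 0, Bottom → 0; maximin = 2.
Column maxima: Left → 6, Right → 4; minimax = 4.
2 ≠ 4, so no pure-strategy equilibrium exists.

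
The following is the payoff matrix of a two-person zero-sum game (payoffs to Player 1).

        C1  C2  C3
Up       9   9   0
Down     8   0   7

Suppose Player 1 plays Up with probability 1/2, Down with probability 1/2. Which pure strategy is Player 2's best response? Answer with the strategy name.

C3

If Player 2 plays C1, Player 1's expected payoff is (1/2)·9 + (1/2)·8 = 17/2.
If Player 2 plays C2, Player 1's expected payoff is (1/2)·9 + (1/2)·0 = 9/2.
If Player 2 plays C3, Player 1's expected payoff is (1/2)·0 + (1/2)·7 = 7/2.
Player 2 minimizes Player 1's payoff; the smallest is 7/2, so the best response is C3.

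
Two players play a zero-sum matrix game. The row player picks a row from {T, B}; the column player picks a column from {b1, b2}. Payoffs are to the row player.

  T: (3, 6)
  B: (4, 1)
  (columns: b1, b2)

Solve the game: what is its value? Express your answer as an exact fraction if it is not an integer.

Row minima: T → 3, B → 1; maximin = 3.
Column maxima: b1 → 4, b2 → 6; minimax = 4.
3 ≠ 4, so there is no saddle point; optimal play is mixed.
Let the row player play T with probability p. Expected payoff against b1: 3p + 4(1−p) = −p + 4; against b2: 6p + 1(1−p) = 5p + 1.
Setting these equal: −p + 4 = 5p + 1 ⇒ −6p = -3 ⇒ p = 1/2, and the value is (-1)·(1/2) + 4 = 7/2.
For the column player: with q = P(b1), equating T's and B's payoffs gives −3q + 6 = 3q + 1 ⇒ q = 5/6.

7/2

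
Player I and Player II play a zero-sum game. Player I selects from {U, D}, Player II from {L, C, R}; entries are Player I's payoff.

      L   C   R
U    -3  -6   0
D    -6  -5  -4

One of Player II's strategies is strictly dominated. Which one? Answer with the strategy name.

L holds Player I's payoff strictly below R in every row: -3 < 0, -6 < -4.
So R is strictly dominated for Player II.

R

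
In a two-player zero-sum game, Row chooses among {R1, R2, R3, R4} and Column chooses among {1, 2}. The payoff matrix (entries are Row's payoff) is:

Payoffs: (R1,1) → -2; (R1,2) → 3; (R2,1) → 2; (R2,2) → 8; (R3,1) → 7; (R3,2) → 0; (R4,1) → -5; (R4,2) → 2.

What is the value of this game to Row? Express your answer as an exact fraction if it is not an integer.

56/13

Row minima: R1 → -2, R2 → 2, R3 → 0, R4 → -5; maximin = 2.
Column maxima: 1 → 7, 2 → 8; minimax = 7.
2 ≠ 7, so there is no saddle point; optimal play is mixed.
R1 is strictly dominated by R2, so Row never plays it.
R4 is strictly dominated by R2, so Row never plays it.
On the remaining 2×2 (R2, R3 vs 1, 2):
Let Row play R2 with probability p. Expected payoff against 1: 2p + 7(1−p) = −5p + 7; against 2: 8p + 0(1−p) = 8p.
Setting these equal: −5p + 7 = 8p ⇒ −13p = -7 ⇒ p = 7/13, and the value is (-5)·(7/13) + 7 = 56/13.
For Column: with q = P(1), equating R2's and R3's payoffs gives −6q + 8 = 7q ⇒ q = 8/13.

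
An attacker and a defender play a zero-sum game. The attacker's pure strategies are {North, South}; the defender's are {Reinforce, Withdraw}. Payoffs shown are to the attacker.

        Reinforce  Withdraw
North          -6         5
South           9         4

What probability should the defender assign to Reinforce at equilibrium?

Row minima: North → -6, South → 4; maximin = 4.
Column maxima: Reinforce → 9, Withdraw → 5; minimax = 5.
4 ≠ 5, so there is no saddle point; optimal play is mixed.
Let the attacker play North with probability p. Expected payoff against Reinforce: (-6)p + 9(1−p) = −15p + 9; against Withdraw: 5p + 4(1−p) = p + 4.
Setting these equal: −15p + 9 = p + 4 ⇒ −16p = -5 ⇒ p = 5/16, and the value is (-15)·(5/16) + 9 = 69/16.
For the defender: with q = P(Reinforce), equating North's and South's payoffs gives −11q + 5 = 5q + 4 ⇒ q = 1/16.

1/16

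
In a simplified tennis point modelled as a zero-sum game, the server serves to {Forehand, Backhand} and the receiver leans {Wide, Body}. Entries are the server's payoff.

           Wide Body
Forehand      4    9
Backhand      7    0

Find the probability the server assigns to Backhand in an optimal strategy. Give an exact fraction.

5/12

Row minima: Forehand → 4, Backhand → 0; maximin = 4.
Column maxima: Wide → 7, Body → 9; minimax = 7.
4 ≠ 7, so there is no saddle point; optimal play is mixed.
Let the server play Forehand with probability p. Expected payoff against Wide: 4p + 7(1−p) = −3p + 7; against Body: 9p + 0(1−p) = 9p.
Setting these equal: −3p + 7 = 9p ⇒ −12p = -7 ⇒ p = 7/12, and the value is (-3)·(7/12) + 7 = 21/4.
For the receiver: with q = P(Wide), equating Forehand's and Backhand's payoffs gives −5q + 9 = 7q ⇒ q = 3/4.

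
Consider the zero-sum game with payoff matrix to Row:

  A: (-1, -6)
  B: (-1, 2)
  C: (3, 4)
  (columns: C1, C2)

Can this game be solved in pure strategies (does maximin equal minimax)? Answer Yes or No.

Row minima: A → -6, B → -1, C → 3; maximin = 3.
Column maxima: C1 → 3, C2 → 4; minimax = 3.
maximin = minimax = 3, so a saddle point exists.

Yes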